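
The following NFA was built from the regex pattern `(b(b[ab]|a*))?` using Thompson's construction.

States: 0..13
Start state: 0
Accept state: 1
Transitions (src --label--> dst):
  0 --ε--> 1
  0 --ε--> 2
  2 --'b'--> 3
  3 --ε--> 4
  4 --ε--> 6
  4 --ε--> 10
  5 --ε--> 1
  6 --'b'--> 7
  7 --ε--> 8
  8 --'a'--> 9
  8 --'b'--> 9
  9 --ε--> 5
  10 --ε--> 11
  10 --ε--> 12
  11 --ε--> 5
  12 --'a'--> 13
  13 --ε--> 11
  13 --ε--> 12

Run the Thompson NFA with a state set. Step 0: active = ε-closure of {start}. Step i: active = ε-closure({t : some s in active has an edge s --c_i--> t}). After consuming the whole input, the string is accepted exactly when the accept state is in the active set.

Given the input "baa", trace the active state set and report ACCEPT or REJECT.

start: ε-closure({0}) = {0,1,2}
'b' @ 1: {1,3,4,5,6,10,11,12}  [accepting]
'a' @ 2: {1,5,11,12,13}  [accepting]
'a' @ 3: {1,5,11,12,13}  [accepting]
after full input: {1,5,11,12,13}  (accept=1 in)

Answer: ACCEPT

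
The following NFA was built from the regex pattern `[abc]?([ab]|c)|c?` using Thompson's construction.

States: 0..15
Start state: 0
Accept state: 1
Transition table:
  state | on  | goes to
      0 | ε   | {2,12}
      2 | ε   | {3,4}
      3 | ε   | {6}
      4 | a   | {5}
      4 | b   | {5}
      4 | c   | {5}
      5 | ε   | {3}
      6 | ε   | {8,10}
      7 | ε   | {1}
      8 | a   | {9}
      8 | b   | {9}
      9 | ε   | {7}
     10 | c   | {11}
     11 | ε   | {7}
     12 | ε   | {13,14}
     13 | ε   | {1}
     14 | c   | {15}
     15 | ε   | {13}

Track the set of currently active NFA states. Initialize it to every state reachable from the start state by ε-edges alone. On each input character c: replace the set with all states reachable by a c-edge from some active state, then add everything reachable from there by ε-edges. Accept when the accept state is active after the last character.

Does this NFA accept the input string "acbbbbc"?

S₀ = ε-closure({0}) = {0,1,2,3,4,6,8,10,12,13,14}
'a' @ 1: {1,3,5,6,7,8,9,10}  [accepting]
'c' @ 2: {1,7,11}  [accepting]
'b' @ 3: {}  — state set empty
rest 'bbbc' ignored (set empty)
end set {} — state 1 not in

Answer: REJECT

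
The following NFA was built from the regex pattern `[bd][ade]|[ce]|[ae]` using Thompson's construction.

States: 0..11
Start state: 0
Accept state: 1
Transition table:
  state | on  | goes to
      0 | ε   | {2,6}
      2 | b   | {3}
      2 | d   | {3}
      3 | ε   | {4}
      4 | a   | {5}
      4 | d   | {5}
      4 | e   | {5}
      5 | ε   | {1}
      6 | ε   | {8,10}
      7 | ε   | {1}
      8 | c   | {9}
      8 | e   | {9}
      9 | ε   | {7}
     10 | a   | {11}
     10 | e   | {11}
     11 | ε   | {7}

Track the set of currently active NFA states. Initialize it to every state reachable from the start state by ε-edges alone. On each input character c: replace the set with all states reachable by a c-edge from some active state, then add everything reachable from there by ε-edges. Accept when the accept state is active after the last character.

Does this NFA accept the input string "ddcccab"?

initial (ε-close {0}): {0,2,6,8,10}
'd' @ 1: {3,4}
'd' @ 2: {1,5}  (accept∈set)
'c' @ 3: {}  — state set empty
rest 'ccab' ignored (set empty)
after full input: {}  (accept=1 not in)

Answer: REJECT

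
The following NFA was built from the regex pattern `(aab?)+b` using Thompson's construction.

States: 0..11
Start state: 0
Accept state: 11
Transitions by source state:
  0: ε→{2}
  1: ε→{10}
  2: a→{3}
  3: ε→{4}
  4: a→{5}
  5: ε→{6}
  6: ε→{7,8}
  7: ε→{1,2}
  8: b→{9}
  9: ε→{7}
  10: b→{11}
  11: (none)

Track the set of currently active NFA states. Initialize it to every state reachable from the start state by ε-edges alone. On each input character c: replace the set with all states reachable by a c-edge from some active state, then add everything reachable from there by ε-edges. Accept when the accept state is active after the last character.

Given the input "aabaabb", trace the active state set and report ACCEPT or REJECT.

Answer: ACCEPT

Derivation:
S₀ = ε-closure({0}) = {0,2}
'a' @ 1: {3,4}
'a' @ 2: {1,2,5,6,7,8,10}
'b' @ 3: {1,2,7,9,10,11}  ✓accept
'a' @ 4: {3,4}
'a' @ 5: {1,2,5,6,7,8,10}
'b' @ 6: {1,2,7,9,10,11}  ✓accept
'b' @ 7: {11}  ✓accept
after full input: {11}  (accept=11 in)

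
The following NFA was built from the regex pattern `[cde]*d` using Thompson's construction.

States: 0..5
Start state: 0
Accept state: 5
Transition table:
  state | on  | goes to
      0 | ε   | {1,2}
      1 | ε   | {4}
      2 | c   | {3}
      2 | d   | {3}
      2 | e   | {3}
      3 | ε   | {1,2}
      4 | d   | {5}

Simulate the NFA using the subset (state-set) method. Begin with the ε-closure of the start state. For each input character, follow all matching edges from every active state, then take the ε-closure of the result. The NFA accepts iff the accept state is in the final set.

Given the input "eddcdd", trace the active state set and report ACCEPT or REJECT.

Answer: ACCEPT

Trace:
start: ε-closure({0}) = {0,1,2,4}
'e' @ 1: {1,2,3,4}
'd' @ 2: {1,2,3,4,5}  [accepting]
'd' @ 3: {1,2,3,4,5}  [accepting]
'c' @ 4: {1,2,3,4}
'd' @ 5: {1,2,3,4,5}  [accepting]
'd' @ 6: {1,2,3,4,5}  [accepting]
end set {1,2,3,4,5} — state 5 in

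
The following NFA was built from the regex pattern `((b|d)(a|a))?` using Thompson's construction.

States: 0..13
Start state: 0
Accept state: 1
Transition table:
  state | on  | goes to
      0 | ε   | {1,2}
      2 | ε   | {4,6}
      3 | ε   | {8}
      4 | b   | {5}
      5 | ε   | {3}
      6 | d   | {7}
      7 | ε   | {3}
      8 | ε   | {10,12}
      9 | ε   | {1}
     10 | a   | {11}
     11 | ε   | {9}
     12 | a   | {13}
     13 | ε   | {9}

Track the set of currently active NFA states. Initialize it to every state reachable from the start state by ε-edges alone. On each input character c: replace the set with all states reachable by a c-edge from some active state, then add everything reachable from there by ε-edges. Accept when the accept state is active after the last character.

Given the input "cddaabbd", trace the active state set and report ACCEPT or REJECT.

Answer: REJECT

Steps:
initial (ε-close {0}): {0,1,2,4,6}
'c' @ 1: {}  — state set empty
rest 'ddaabbd' ignored (set empty)
end set {} — state 1 not in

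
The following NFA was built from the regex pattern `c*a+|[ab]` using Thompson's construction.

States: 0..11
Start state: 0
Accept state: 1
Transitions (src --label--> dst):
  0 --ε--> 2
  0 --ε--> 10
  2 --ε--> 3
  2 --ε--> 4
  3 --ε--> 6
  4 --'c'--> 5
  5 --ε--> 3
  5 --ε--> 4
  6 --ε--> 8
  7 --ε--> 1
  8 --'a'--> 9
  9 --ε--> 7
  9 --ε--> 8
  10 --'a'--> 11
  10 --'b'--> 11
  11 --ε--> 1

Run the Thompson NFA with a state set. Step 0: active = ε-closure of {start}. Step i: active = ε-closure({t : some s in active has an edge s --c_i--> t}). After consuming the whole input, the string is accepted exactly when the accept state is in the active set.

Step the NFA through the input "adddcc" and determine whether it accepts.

initial (ε-close {0}): {0,2,3,4,6,8,10}
'a' @ 1: {1,7,8,9,11}  (accept∈set)
'd' @ 2: {}  — dead — no transitions
rest 'ddcc' ignored (set empty)
after full input: {}  (accept=1 not in)

Answer: REJECT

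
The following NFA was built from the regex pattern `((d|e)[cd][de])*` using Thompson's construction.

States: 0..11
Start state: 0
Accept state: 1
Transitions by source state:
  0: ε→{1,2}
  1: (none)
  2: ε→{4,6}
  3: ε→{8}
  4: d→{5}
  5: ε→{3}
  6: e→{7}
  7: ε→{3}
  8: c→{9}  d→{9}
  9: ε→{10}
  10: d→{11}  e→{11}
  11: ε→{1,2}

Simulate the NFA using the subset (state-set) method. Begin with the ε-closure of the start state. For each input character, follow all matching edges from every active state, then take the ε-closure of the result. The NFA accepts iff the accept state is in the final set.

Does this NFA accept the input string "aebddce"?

start: ε-closure({0}) = {0,1,2,4,6}
'a' @ 1: {}  — dead — no transitions
rest 'ebddce' ignored (set empty)
final: {}; accept 1 not in set

Answer: REJECT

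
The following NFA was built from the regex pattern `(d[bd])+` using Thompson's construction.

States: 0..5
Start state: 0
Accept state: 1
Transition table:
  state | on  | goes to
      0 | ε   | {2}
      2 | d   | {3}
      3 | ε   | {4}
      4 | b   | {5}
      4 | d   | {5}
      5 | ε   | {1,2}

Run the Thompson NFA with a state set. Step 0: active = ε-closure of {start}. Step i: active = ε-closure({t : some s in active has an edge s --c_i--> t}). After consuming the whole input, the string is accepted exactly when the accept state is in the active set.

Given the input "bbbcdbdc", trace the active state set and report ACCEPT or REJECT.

Answer: REJECT

Derivation:
initial (ε-close {0}): {0,2}
'b' @ 1: {}  — dead — no transitions
rest 'bbcdbdc' ignored (set empty)
end set {} — state 1 not in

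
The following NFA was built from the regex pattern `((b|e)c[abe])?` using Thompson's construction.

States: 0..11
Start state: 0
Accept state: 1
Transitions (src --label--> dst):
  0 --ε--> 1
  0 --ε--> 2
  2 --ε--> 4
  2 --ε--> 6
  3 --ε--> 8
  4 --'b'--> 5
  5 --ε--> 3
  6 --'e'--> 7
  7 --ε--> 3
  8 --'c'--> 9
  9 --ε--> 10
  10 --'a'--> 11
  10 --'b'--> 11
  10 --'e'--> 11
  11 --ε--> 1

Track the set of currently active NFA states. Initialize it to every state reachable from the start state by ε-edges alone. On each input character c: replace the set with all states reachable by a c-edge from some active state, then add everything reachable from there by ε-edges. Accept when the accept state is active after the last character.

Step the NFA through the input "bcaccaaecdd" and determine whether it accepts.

Answer: REJECT

Trace:
S₀ = ε-closure({0}) = {0,1,2,4,6}
'b' @ 1: {3,5,8}
'c' @ 2: {9,10}
'a' @ 3: {1,11}  [accepting]
'c' @ 4: {}  — no active states
rest 'caaecdd' ignored (set empty)
end set {} — state 1 not in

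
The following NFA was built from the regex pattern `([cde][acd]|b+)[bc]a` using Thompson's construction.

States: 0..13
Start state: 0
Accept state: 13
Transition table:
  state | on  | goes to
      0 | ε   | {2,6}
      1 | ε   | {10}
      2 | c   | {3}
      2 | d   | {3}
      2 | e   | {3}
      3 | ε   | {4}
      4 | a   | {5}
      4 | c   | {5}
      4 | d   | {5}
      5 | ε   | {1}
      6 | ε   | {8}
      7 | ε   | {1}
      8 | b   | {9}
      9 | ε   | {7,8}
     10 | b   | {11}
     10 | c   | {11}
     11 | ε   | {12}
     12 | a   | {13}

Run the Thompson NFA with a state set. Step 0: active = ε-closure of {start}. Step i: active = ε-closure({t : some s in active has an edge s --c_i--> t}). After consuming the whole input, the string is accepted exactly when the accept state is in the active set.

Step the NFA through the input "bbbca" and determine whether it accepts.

Answer: ACCEPT

Trace:
start: ε-closure({0}) = {0,2,6,8}
'b' @ 1: {1,7,8,9,10}
'b' @ 2: {1,7,8,9,10,11,12}
'b' @ 3: {1,7,8,9,10,11,12}
'c' @ 4: {11,12}
'a' @ 5: {13}  ✓accept
after full input: {13}  (accept=13 in)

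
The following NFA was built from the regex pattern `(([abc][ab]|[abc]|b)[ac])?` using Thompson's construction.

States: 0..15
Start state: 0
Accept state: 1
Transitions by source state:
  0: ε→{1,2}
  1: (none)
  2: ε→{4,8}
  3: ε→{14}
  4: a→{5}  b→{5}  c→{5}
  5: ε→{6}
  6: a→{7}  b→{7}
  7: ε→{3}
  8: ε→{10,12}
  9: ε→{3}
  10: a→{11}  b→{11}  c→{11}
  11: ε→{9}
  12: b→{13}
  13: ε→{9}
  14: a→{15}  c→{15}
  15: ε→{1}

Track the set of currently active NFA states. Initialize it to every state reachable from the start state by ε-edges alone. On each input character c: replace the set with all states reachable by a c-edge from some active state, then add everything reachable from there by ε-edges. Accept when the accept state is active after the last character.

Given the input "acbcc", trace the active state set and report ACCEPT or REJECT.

Answer: REJECT

Trace:
start: ε-closure({0}) = {0,1,2,4,8,10,12}
'a' @ 1: {3,5,6,9,11,14}
'c' @ 2: {1,15}  (accept∈set)
'b' @ 3: {}  — state set empty
rest 'cc' ignored (set empty)
final: {}; accept 1 not in set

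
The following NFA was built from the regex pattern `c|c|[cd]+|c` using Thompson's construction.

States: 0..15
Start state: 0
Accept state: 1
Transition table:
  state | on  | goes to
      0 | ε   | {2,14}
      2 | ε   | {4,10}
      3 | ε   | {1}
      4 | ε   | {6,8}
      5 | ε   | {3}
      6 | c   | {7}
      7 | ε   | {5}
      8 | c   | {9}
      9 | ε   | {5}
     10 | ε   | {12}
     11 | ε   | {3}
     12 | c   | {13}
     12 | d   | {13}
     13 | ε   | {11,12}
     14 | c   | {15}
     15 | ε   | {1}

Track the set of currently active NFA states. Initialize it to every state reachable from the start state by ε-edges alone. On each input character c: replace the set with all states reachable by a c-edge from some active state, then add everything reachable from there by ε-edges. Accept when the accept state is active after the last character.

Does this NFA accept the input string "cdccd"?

Answer: ACCEPT

Steps:
start: ε-closure({0}) = {0,2,4,6,8,10,12,14}
'c' @ 1: {1,3,5,7,9,11,12,13,15}  (accept∈set)
'd' @ 2: {1,3,11,12,13}  (accept∈set)
'c' @ 3: {1,3,11,12,13}  (accept∈set)
'c' @ 4: {1,3,11,12,13}  (accept∈set)
'd' @ 5: {1,3,11,12,13}  (accept∈set)
end set {1,3,11,12,13} — state 1 in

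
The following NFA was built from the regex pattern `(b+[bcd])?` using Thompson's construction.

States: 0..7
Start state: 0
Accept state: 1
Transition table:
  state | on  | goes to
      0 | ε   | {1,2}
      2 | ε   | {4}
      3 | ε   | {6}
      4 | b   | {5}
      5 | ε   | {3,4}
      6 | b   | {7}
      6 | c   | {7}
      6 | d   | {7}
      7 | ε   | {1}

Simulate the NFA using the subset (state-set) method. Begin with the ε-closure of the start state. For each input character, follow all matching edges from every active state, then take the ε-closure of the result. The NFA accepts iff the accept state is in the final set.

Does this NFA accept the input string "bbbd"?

start: ε-closure({0}) = {0,1,2,4}
'b' @ 1: {3,4,5,6}
'b' @ 2: {1,3,4,5,6,7}  (accept∈set)
'b' @ 3: {1,3,4,5,6,7}  (accept∈set)
'd' @ 4: {1,7}  (accept∈set)
end set {1,7} — state 1 in

Answer: ACCEPT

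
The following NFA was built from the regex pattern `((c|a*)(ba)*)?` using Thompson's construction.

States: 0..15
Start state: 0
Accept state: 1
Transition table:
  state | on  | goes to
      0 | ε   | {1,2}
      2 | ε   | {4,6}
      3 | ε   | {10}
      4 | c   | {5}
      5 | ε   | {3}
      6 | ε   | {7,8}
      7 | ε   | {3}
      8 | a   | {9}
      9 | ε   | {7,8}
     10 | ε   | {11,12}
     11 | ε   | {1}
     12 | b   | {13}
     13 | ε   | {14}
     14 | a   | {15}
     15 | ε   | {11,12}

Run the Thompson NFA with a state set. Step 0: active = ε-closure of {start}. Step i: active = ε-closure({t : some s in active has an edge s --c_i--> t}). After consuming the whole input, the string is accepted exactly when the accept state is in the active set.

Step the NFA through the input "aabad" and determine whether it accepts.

initial (ε-close {0}): {0,1,2,3,4,6,7,8,10,11,12}
'a' @ 1: {1,3,7,8,9,10,11,12}  ✓accept
'a' @ 2: {1,3,7,8,9,10,11,12}  ✓accept
'b' @ 3: {13,14}
'a' @ 4: {1,11,12,15}  ✓accept
'd' @ 5: {}  — no active states
final: {}; accept 1 not in set

Answer: REJECT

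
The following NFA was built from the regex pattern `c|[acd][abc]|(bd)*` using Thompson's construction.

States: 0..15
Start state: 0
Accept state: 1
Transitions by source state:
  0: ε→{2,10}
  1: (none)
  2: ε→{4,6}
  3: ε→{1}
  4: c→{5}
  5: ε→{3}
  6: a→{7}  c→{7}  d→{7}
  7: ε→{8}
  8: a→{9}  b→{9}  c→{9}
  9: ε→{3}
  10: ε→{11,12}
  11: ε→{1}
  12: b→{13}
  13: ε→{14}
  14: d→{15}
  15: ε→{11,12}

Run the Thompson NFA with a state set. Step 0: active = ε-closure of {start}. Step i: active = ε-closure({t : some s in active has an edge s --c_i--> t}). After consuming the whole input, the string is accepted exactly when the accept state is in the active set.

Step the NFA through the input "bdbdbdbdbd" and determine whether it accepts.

S₀ = ε-closure({0}) = {0,1,2,4,6,10,11,12}
'b' @ 1: {13,14}
'd' @ 2: {1,11,12,15}  (accept∈set)
'b' @ 3: {13,14}
'd' @ 4: {1,11,12,15}  (accept∈set)
'b' @ 5: {13,14}
'd' @ 6: {1,11,12,15}  (accept∈set)
'b' @ 7: {13,14}
'd' @ 8: {1,11,12,15}  (accept∈set)
'b' @ 9: {13,14}
'd' @ 10: {1,11,12,15}  (accept∈set)
end set {1,11,12,15} — state 1 in

Answer: ACCEPT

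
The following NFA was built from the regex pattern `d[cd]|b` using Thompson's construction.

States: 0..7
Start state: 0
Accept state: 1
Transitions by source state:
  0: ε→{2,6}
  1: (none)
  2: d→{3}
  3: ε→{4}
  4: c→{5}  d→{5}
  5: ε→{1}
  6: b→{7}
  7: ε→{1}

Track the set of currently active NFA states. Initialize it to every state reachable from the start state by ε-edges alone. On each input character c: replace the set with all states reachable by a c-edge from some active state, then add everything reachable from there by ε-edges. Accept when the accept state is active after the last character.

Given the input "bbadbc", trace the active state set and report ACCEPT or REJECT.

Answer: REJECT

Trace:
initial (ε-close {0}): {0,2,6}
'b' @ 1: {1,7}  ✓accept
'b' @ 2: {}  — state set empty
rest 'adbc' ignored (set empty)
after full input: {}  (accept=1 not in)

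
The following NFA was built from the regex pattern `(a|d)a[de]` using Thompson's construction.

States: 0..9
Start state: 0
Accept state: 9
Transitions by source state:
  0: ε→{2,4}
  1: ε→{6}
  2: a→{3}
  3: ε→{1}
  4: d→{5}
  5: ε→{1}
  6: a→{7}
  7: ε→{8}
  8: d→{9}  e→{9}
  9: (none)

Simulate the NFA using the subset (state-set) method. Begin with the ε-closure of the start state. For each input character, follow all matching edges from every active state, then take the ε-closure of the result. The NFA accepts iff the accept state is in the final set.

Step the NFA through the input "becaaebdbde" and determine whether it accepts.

S₀ = ε-closure({0}) = {0,2,4}
'b' @ 1: {}  — no active states
rest 'ecaaebdbde' ignored (set empty)
final: {}; accept 9 not in set

Answer: REJECT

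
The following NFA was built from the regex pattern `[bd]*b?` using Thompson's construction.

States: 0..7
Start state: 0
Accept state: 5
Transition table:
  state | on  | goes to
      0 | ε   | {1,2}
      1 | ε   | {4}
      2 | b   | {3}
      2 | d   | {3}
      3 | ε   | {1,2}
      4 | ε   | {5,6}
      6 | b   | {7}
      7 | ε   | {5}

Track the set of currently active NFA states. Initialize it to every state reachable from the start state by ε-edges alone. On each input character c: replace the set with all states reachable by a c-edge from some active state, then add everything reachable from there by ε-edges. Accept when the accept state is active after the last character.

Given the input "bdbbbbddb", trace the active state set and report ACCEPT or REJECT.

initial (ε-close {0}): {0,1,2,4,5,6}
'b' @ 1: {1,2,3,4,5,6,7}  [accepting]
'd' @ 2: {1,2,3,4,5,6}  [accepting]
'b' @ 3: {1,2,3,4,5,6,7}  [accepting]
'b' @ 4: {1,2,3,4,5,6,7}  [accepting]
'b' @ 5: {1,2,3,4,5,6,7}  [accepting]
'b' @ 6: {1,2,3,4,5,6,7}  [accepting]
'd' @ 7: {1,2,3,4,5,6}  [accepting]
'd' @ 8: {1,2,3,4,5,6}  [accepting]
'b' @ 9: {1,2,3,4,5,6,7}  [accepting]
end set {1,2,3,4,5,6,7} — state 5 in

Answer: ACCEPT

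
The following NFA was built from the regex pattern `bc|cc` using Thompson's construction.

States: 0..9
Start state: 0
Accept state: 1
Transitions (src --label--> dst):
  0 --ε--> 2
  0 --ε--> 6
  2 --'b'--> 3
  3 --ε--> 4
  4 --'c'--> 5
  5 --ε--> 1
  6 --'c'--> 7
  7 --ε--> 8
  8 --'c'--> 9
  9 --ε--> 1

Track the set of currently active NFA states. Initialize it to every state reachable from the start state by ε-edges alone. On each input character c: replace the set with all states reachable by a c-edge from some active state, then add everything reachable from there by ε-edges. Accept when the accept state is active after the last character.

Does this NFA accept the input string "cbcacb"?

Answer: REJECT

Trace:
initial (ε-close {0}): {0,2,6}
'c' @ 1: {7,8}
'b' @ 2: {}  — dead — no transitions
rest 'cacb' ignored (set empty)
after full input: {}  (accept=1 not in)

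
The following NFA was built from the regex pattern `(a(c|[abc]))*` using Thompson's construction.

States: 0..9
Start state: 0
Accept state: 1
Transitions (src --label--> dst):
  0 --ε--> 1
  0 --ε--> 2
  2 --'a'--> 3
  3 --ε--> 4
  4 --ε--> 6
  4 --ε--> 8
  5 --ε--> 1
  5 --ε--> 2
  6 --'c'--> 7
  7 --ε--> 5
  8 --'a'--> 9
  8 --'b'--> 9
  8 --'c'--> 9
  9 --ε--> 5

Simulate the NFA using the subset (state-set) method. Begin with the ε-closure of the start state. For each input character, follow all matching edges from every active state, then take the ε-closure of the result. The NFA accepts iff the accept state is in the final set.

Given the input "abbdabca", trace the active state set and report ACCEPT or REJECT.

start: ε-closure({0}) = {0,1,2}
'a' @ 1: {3,4,6,8}
'b' @ 2: {1,2,5,9}  ✓accept
'b' @ 3: {}  — no active states
rest 'dabca' ignored (set empty)
final: {}; accept 1 not in set

Answer: REJECT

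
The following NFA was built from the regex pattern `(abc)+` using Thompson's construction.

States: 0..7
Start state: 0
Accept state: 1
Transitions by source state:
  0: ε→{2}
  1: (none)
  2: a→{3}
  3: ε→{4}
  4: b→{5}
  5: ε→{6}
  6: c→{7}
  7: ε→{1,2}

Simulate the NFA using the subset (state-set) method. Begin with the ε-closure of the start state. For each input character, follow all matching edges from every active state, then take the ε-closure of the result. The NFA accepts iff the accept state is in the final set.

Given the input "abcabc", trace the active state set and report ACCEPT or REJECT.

Answer: ACCEPT

Derivation:
start: ε-closure({0}) = {0,2}
'a' @ 1: {3,4}
'b' @ 2: {5,6}
'c' @ 3: {1,2,7}  [accepting]
'a' @ 4: {3,4}
'b' @ 5: {5,6}
'c' @ 6: {1,2,7}  [accepting]
end set {1,2,7} — state 1 in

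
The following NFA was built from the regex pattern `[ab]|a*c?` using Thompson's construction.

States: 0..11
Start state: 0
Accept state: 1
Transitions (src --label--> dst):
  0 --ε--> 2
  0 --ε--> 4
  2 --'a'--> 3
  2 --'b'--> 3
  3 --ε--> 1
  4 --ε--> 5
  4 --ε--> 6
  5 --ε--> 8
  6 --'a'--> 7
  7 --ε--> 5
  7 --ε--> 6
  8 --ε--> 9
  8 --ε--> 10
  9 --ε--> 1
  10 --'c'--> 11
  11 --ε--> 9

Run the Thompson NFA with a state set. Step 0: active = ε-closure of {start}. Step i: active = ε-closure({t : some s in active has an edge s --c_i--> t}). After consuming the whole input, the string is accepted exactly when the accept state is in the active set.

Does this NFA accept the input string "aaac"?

Answer: ACCEPT

Steps:
initial (ε-close {0}): {0,1,2,4,5,6,8,9,10}
'a' @ 1: {1,3,5,6,7,8,9,10}  [accepting]
'a' @ 2: {1,5,6,7,8,9,10}  [accepting]
'a' @ 3: {1,5,6,7,8,9,10}  [accepting]
'c' @ 4: {1,9,11}  [accepting]
end set {1,9,11} — state 1 in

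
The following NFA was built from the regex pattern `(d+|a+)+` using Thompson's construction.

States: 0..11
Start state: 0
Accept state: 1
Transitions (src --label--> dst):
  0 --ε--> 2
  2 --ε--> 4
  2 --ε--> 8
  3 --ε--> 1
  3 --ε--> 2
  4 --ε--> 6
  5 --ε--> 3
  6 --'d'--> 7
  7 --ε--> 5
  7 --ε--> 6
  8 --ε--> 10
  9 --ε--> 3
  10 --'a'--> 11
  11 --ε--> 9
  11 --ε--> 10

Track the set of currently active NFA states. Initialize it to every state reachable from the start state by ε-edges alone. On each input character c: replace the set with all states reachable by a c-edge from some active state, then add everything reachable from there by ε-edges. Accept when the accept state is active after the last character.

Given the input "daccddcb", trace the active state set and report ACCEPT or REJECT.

Answer: REJECT

Trace:
S₀ = ε-closure({0}) = {0,2,4,6,8,10}
'd' @ 1: {1,2,3,4,5,6,7,8,10}  (accept∈set)
'a' @ 2: {1,2,3,4,6,8,9,10,11}  (accept∈set)
'c' @ 3: {}  — state set empty
rest 'cddcb' ignored (set empty)
final: {}; accept 1 not in set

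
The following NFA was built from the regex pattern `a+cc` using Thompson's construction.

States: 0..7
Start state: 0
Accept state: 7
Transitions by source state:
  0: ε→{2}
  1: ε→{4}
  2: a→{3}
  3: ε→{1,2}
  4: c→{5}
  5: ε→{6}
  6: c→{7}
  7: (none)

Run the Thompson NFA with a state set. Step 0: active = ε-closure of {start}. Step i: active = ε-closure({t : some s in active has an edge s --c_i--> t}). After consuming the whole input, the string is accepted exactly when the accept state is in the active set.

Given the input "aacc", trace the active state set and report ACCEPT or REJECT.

Answer: ACCEPT

Trace:
S₀ = ε-closure({0}) = {0,2}
'a' @ 1: {1,2,3,4}
'a' @ 2: {1,2,3,4}
'c' @ 3: {5,6}
'c' @ 4: {7}  (accept∈set)
end set {7} — state 7 in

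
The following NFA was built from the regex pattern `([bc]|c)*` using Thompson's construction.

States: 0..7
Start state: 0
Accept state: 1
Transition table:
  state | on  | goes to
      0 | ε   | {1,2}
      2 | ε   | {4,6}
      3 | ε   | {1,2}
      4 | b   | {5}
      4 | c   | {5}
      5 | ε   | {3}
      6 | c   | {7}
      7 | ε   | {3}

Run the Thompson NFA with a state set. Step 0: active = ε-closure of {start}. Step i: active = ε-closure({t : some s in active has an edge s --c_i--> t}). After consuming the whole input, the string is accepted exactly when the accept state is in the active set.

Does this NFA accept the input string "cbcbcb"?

Answer: ACCEPT

Derivation:
initial (ε-close {0}): {0,1,2,4,6}
'c' @ 1: {1,2,3,4,5,6,7}  [accepting]
'b' @ 2: {1,2,3,4,5,6}  [accepting]
'c' @ 3: {1,2,3,4,5,6,7}  [accepting]
'b' @ 4: {1,2,3,4,5,6}  [accepting]
'c' @ 5: {1,2,3,4,5,6,7}  [accepting]
'b' @ 6: {1,2,3,4,5,6}  [accepting]
final: {1,2,3,4,5,6}; accept 1 in set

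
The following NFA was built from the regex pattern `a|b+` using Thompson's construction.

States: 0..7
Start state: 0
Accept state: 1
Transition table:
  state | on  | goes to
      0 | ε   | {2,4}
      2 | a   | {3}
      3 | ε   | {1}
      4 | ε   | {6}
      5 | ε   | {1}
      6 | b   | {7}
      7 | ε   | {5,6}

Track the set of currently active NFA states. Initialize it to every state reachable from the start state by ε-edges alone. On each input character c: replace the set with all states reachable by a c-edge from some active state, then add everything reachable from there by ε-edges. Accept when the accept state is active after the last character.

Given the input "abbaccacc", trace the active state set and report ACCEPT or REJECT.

Answer: REJECT

Trace:
S₀ = ε-closure({0}) = {0,2,4,6}
'a' @ 1: {1,3}  (accept∈set)
'b' @ 2: {}  — dead — no transitions
rest 'baccacc' ignored (set empty)
final: {}; accept 1 not in set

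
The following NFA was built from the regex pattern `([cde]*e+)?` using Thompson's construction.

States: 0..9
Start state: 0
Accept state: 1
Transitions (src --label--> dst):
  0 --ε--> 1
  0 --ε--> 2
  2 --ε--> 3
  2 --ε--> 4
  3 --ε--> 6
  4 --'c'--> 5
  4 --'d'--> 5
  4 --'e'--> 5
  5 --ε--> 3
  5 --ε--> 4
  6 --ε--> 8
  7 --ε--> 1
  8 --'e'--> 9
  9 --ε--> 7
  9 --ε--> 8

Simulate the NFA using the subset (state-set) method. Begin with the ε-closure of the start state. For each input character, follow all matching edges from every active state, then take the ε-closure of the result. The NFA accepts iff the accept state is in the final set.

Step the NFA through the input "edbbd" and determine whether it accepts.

initial (ε-close {0}): {0,1,2,3,4,6,8}
'e' @ 1: {1,3,4,5,6,7,8,9}  ✓accept
'd' @ 2: {3,4,5,6,8}
'b' @ 3: {}  — state set empty
rest 'bd' ignored (set empty)
after full input: {}  (accept=1 not in)

Answer: REJECT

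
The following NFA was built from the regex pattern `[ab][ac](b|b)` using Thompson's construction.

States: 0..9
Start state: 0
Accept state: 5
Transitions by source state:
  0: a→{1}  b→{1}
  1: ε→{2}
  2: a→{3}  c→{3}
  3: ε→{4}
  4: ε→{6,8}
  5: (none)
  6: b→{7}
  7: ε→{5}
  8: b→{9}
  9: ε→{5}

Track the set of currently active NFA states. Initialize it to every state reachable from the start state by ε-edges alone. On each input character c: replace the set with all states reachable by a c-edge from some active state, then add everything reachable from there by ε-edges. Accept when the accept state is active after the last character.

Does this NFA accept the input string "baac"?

Answer: REJECT

Steps:
start: ε-closure({0}) = {0}
'b' @ 1: {1,2}
'a' @ 2: {3,4,6,8}
'a' @ 3: {}  — no active states
rest 'c' ignored (set empty)
end set {} — state 5 not in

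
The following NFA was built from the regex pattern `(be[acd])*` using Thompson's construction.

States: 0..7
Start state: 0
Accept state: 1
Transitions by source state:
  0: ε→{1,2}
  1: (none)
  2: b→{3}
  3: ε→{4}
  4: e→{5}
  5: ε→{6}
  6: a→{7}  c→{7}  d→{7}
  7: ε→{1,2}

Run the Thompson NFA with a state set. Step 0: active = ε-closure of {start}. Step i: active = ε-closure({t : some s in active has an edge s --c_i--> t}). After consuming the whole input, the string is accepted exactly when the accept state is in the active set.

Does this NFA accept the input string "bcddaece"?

Answer: REJECT

Steps:
S₀ = ε-closure({0}) = {0,1,2}
'b' @ 1: {3,4}
'c' @ 2: {}  — no active states
rest 'ddaece' ignored (set empty)
end set {} — state 1 not in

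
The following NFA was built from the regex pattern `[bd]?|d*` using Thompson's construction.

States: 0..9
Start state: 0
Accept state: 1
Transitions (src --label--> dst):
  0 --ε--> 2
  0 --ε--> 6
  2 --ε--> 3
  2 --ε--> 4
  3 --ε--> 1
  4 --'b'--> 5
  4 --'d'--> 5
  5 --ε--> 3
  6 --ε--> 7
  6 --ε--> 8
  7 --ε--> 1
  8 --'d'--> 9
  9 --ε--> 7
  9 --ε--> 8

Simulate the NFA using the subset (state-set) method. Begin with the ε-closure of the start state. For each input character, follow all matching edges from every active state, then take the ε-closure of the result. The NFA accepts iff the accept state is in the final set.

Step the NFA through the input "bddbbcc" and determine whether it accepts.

initial (ε-close {0}): {0,1,2,3,4,6,7,8}
'b' @ 1: {1,3,5}  (accept∈set)
'd' @ 2: {}  — state set empty
rest 'dbbcc' ignored (set empty)
end set {} — state 1 not in

Answer: REJECT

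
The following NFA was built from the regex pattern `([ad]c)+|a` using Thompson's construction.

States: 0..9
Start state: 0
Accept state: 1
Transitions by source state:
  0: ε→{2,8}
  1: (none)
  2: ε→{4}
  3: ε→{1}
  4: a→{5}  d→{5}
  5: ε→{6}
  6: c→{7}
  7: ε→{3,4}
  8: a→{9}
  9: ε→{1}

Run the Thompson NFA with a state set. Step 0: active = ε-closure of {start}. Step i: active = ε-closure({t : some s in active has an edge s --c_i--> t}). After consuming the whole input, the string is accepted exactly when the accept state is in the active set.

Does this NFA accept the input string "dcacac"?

Answer: ACCEPT

Steps:
start: ε-closure({0}) = {0,2,4,8}
'd' @ 1: {5,6}
'c' @ 2: {1,3,4,7}  [accepting]
'a' @ 3: {5,6}
'c' @ 4: {1,3,4,7}  [accepting]
'a' @ 5: {5,6}
'c' @ 6: {1,3,4,7}  [accepting]
after full input: {1,3,4,7}  (accept=1 in)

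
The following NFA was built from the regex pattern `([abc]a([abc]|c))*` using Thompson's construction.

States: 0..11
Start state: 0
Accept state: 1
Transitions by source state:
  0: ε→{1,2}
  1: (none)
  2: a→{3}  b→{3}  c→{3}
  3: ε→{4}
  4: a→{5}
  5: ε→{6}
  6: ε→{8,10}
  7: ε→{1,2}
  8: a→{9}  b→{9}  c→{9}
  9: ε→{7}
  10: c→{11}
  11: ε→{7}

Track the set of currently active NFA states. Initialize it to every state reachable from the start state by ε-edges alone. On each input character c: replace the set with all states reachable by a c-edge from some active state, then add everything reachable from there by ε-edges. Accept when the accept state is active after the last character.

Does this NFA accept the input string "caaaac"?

S₀ = ε-closure({0}) = {0,1,2}
'c' @ 1: {3,4}
'a' @ 2: {5,6,8,10}
'a' @ 3: {1,2,7,9}  ✓accept
'a' @ 4: {3,4}
'a' @ 5: {5,6,8,10}
'c' @ 6: {1,2,7,9,11}  ✓accept
end set {1,2,7,9,11} — state 1 in

Answer: ACCEPT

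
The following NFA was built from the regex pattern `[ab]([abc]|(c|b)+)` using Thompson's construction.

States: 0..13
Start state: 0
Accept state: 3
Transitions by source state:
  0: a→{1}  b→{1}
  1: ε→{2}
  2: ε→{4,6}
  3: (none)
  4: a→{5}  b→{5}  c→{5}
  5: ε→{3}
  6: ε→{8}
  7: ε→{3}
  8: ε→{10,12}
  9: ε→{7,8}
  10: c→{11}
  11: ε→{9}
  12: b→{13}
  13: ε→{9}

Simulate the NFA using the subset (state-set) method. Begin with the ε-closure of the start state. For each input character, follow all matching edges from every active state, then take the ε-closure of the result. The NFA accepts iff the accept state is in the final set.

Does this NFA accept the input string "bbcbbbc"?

start: ε-closure({0}) = {0}
'b' @ 1: {1,2,4,6,8,10,12}
'b' @ 2: {3,5,7,8,9,10,12,13}  (accept∈set)
'c' @ 3: {3,7,8,9,10,11,12}  (accept∈set)
'b' @ 4: {3,7,8,9,10,12,13}  (accept∈set)
'b' @ 5: {3,7,8,9,10,12,13}  (accept∈set)
'b' @ 6: {3,7,8,9,10,12,13}  (accept∈set)
'c' @ 7: {3,7,8,9,10,11,12}  (accept∈set)
after full input: {3,7,8,9,10,11,12}  (accept=3 in)

Answer: ACCEPT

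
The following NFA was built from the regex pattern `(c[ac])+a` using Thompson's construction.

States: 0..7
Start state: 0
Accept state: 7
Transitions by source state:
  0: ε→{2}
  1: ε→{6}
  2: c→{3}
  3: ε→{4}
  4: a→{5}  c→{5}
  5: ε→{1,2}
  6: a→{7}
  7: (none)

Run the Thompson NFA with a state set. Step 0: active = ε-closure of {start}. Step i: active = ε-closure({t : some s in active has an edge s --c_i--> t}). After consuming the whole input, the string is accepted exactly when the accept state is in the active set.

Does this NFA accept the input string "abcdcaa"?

start: ε-closure({0}) = {0,2}
'a' @ 1: {}  — no active states
rest 'bcdcaa' ignored (set empty)
after full input: {}  (accept=7 not in)

Answer: REJECT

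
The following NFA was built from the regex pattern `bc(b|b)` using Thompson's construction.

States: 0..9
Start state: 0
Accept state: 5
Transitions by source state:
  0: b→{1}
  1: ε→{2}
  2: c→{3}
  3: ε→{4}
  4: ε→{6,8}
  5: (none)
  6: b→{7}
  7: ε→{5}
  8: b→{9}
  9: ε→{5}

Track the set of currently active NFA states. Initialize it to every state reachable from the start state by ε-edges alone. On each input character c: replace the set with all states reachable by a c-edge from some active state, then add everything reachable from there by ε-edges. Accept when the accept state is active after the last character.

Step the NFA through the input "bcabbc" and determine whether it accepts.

start: ε-closure({0}) = {0}
'b' @ 1: {1,2}
'c' @ 2: {3,4,6,8}
'a' @ 3: {}  — state set empty
rest 'bbc' ignored (set empty)
end set {} — state 5 not in

Answer: REJECT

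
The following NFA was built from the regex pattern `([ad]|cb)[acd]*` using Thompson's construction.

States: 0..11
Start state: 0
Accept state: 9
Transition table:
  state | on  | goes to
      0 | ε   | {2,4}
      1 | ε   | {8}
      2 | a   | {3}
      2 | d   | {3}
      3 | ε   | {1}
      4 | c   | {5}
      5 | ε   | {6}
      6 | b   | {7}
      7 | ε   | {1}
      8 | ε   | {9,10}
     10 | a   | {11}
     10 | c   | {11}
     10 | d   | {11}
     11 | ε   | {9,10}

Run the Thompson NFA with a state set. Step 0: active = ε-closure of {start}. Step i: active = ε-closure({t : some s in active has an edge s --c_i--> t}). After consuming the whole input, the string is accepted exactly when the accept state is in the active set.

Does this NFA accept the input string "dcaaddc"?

S₀ = ε-closure({0}) = {0,2,4}
'd' @ 1: {1,3,8,9,10}  (accept∈set)
'c' @ 2: {9,10,11}  (accept∈set)
'a' @ 3: {9,10,11}  (accept∈set)
'a' @ 4: {9,10,11}  (accept∈set)
'd' @ 5: {9,10,11}  (accept∈set)
'd' @ 6: {9,10,11}  (accept∈set)
'c' @ 7: {9,10,11}  (accept∈set)
after full input: {9,10,11}  (accept=9 in)

Answer: ACCEPT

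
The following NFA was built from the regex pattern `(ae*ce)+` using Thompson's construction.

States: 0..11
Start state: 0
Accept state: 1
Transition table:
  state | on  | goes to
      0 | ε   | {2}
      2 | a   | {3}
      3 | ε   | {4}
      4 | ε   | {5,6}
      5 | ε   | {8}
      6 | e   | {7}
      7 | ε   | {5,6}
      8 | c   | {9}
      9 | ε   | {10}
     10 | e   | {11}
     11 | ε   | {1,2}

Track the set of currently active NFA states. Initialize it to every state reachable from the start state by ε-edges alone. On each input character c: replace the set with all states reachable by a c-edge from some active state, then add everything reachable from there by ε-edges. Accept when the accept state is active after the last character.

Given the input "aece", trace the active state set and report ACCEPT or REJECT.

Answer: ACCEPT

Steps:
initial (ε-close {0}): {0,2}
'a' @ 1: {3,4,5,6,8}
'e' @ 2: {5,6,7,8}
'c' @ 3: {9,10}
'e' @ 4: {1,2,11}  [accepting]
after full input: {1,2,11}  (accept=1 in)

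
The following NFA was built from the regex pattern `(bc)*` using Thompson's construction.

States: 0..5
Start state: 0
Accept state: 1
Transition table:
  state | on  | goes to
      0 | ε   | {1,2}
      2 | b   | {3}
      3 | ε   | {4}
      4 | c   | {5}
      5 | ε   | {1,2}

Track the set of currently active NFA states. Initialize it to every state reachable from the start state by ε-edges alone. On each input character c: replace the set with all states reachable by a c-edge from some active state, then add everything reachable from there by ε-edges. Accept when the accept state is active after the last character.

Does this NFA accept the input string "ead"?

initial (ε-close {0}): {0,1,2}
'e' @ 1: {}  — no active states
rest 'ad' ignored (set empty)
end set {} — state 1 not in

Answer: REJECT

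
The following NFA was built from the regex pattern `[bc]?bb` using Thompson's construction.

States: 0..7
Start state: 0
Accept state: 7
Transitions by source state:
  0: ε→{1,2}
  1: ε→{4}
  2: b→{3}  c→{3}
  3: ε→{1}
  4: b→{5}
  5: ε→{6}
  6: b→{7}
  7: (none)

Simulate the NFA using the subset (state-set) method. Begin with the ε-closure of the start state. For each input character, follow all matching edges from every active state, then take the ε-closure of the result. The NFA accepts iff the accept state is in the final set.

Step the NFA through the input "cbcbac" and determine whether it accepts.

S₀ = ε-closure({0}) = {0,1,2,4}
'c' @ 1: {1,3,4}
'b' @ 2: {5,6}
'c' @ 3: {}  — dead — no transitions
rest 'bac' ignored (set empty)
end set {} — state 7 not in

Answer: REJECT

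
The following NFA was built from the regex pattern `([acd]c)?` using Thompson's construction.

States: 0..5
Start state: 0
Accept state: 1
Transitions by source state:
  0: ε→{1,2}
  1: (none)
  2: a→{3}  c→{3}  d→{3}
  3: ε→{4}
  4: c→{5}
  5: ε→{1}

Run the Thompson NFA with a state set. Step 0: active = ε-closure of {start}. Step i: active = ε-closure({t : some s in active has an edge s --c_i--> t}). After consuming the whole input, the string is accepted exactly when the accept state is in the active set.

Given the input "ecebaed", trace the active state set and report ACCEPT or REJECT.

start: ε-closure({0}) = {0,1,2}
'e' @ 1: {}  — dead — no transitions
rest 'cebaed' ignored (set empty)
end set {} — state 1 not in

Answer: REJECT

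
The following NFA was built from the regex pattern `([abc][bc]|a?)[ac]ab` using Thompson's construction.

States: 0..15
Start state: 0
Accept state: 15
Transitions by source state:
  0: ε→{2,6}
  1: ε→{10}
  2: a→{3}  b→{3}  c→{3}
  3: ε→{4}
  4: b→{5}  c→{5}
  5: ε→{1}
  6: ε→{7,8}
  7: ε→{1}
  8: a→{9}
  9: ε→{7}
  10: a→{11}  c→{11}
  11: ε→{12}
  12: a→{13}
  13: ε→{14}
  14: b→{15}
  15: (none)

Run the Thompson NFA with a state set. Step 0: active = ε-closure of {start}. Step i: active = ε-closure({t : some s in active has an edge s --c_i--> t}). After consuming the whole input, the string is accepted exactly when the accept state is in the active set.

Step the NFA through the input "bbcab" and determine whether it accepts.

Answer: ACCEPT

Derivation:
initial (ε-close {0}): {0,1,2,6,7,8,10}
'b' @ 1: {3,4}
'b' @ 2: {1,5,10}
'c' @ 3: {11,12}
'a' @ 4: {13,14}
'b' @ 5: {15}  [accepting]
end set {15} — state 15 in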